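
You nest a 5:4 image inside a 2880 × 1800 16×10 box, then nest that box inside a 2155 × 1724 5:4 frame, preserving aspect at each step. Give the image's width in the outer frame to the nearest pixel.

5:4 in 2880×1800: fills the height, so the image is 2250.00 × 1800.00.
Second fit — the 16×10 canvas into 2155×1724 spans the width: 2155.00 × 1346.88 (×0.7483 from 2880×1800).
So the image's width is 2250.00 × 0.7483 ≈ 1683.59.

1684 px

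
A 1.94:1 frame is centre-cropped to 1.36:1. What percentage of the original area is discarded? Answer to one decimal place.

29.9%

1.36:1 is narrower than 1.94:1, so the crop keeps the full height and trims the width.
Fraction kept = (1.360)/(1.940) ≈ 70.10%, so 29.90% is lost.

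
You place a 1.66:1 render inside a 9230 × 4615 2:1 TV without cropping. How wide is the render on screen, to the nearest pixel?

7661 px

Since 1.660 < 2.000, the render is height-limited.
That makes the image 7660.90 px wide (4615 × 1.660).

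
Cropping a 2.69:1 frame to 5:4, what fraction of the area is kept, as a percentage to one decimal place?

46.5%

5:4 is narrower than 2.69:1, so the crop keeps the full height and trims the width.
(1.250)/(2.690) ≈ 0.465 of the area survives.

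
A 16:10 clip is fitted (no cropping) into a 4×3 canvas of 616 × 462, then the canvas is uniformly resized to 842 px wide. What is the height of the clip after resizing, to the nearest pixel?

526 px

At 616×462 the clip is width-limited, so height = 616 × 10/16 ≈ 385.00 px.
The frame scales by 842/616 = 1.3669; 385.00 × 1.3669 ≈ 526.25 px.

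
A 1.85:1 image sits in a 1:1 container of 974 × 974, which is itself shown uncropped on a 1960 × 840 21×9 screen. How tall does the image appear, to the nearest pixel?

Inside the 974×974 canvas the image is width-limited at 974.00 × 526.49.
Second fit — the 1:1 canvas into 1960×840 spans the height: 840.00 × 840.00 (×0.8624 from 974×974).
So the image's height is 526.49 × 0.8624 ≈ 454.05.

454 px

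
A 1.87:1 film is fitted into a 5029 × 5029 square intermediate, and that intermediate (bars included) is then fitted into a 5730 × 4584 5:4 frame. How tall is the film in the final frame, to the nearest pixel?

2451 px

Inside the 5029×5029 canvas the film is width-limited at 5029.00 × 2689.30.
Second fit — the square canvas into 5730×4584 spans the height: 4584.00 × 4584.00 (×0.9115 from 5029×5029).
Applying the same ×0.9115: 2689.30 → 2451.34.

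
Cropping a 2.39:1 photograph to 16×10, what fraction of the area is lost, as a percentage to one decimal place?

16×10 is narrower than 2.39:1, so the crop keeps the full height and trims the width.
Fraction kept = (1.600)/(2.390) ≈ 66.95%, so 33.05% is lost.

33.1%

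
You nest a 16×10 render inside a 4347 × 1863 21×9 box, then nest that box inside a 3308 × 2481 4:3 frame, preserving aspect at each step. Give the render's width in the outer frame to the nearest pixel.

16×10 in 4347×1863: fills the height, so the render is 2980.80 × 1863.00.
Second fit — the 21×9 canvas into 3308×2481 spans the width: 3308.00 × 1417.71 (×0.7610 from 4347×1863).
Applying the same ×0.7610: 2980.80 → 2268.34.

2268 px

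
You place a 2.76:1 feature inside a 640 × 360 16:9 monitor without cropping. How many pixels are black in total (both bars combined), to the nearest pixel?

81994 pixels

2.76:1 is wider than 16:9, so it spans the full width.
The feature is 640 / 2.760 ≈ 231.8841 px tall.
Black = 360 − 231.8841 = 128.1159 px.
Bar area = 128.1159 × 640 ≈ 81994 px.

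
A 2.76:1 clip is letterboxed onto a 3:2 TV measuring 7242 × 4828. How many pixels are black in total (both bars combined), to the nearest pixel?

2.76:1 (2.760) > 3:2 (1.500), so the clip fills the width.
Content height = 7242 / 2.760 ≈ 2623.9130 px.
Leftover height: 4828 − 2623.9130 = 2204.0870 px.
Bar area = 2204.0870 × 7242 ≈ 15961998 px.

15961998 pixels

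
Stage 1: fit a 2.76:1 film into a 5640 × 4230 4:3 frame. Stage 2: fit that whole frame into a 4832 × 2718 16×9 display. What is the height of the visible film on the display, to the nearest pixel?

1313 px

First fit — 2.76:1 into 5640×4230 spans the width: 5640.00 × 2043.48.
Second fit — the 4:3 canvas into 4832×2718 spans the height: 3624.00 × 2718.00 (×0.6426 from 5640×4230).
The film scales with it: height 2043.48 × 0.6426 ≈ 1313.04.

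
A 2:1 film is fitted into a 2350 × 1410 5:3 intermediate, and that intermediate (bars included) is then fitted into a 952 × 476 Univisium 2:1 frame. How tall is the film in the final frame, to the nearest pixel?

397 px

2:1 in 2350×1410: fills the width, so the film is 2350.00 × 1175.00.
The 5:3 canvas is height-limited in 952×476, giving 793.33 × 476.00; scale factor 0.3376.
So the film's height is 1175.00 × 0.3376 ≈ 396.67.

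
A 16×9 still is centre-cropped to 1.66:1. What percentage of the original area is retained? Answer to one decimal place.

93.4%

1.66:1 is narrower than 16×9, so the crop keeps the full height and trims the width.
Area ratio = (1.660)/(1.778) = 93.38% retained.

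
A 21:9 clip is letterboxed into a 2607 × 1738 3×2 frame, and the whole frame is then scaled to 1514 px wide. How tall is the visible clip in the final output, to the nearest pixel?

649 px

In the 2607×1738 frame the clip fills the width: height = 2607 × 9/21 ≈ 1117.29 px.
Scaling 2607 → 1514 is ×0.5807, so the height becomes 1117.29 × 0.5807 ≈ 648.86 px.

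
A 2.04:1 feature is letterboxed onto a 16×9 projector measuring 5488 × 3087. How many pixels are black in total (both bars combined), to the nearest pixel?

2.04:1 is wider than 16×9, so it spans the full width.
The feature is 5488 / 2.040 ≈ 2690.1961 px tall.
Leftover height: 3087 − 2690.1961 = 396.8039 px.
Across the 5488-px span: 396.8039 × 5488 ≈ 2177660 px.

2177660 pixels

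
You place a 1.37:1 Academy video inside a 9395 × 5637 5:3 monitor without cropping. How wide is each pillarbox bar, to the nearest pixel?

836 px

1.37:1 Academy (1.370) < 5:3 (1.667), so the video fills the height.
The video is 5637 × 1.370 ≈ 7722.69 px wide.
Leftover width: 9395 − 7722.69 = 1672.31 px → 836.15 each side.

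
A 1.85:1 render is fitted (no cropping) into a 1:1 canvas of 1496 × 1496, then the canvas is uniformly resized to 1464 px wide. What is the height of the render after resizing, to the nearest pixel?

Fitted into 1496×1496, the render spans the width; its height is 1496 / 1.850 ≈ 808.65 px.
Scaling 1496 → 1464 is ×0.9786, so the height becomes 808.65 × 0.9786 ≈ 791.35 px.

791 px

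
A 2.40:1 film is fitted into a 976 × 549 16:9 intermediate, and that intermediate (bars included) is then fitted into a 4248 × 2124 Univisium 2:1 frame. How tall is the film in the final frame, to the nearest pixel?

1573 px

Inside the 976×549 canvas the film is width-limited at 976.00 × 406.67.
The 16:9 canvas is height-limited in 4248×2124, giving 3776.00 × 2124.00; scale factor 3.8689.
Applying the same ×3.8689: 406.67 → 1573.33.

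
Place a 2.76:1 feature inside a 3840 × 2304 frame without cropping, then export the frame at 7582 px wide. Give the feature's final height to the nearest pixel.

At 3840×2304 the feature is width-limited, so height = 3840 / 2.760 ≈ 1391.30 px.
The frame scales by 7582/3840 = 1.9745; 1391.30 × 1.9745 ≈ 2747.10 px.

2747 px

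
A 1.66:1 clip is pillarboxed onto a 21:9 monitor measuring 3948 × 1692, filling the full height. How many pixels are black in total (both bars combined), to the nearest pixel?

That makes the image 2808.7200 px wide (1692 × 1.660).
Leftover width: 3948 − 2808.7200 = 1139.2800 px.
That's 1139.2800 × 1692 ≈ 1927662 black pixels.

1927662 pixels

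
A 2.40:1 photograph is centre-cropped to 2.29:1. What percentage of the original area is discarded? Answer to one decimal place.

4.6%

The height stays; only width is cut (since 2.29:1 is narrower than 2.40:1).
Area ratio = (2.290)/(2.400) = 95.42%; the remaining 4.58% is cropped out.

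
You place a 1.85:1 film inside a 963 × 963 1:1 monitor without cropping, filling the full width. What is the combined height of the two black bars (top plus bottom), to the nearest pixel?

That makes the image 520.54 px tall (963 / 1.850).
Black = 963 − 520.54 = 442.46 px.

442 px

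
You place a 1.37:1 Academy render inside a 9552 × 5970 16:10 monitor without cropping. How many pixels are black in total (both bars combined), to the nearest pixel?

8197407 pixels

1.37:1 Academy is narrower than 16:10, so it spans the full height.
Content width = 5970 × 1.370 ≈ 8178.9000 px.
Leftover width: 9552 − 8178.9000 = 1373.1000 px.
That's 1373.1000 × 5970 ≈ 8197407 black pixels.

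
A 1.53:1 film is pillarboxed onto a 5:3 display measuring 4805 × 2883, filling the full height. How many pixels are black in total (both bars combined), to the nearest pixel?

1135931 pixels

Content width = 2883 × 1.530 ≈ 4410.9900 px.
Black = 4805 − 4410.9900 = 394.0100 px.
That's 394.0100 × 2883 ≈ 1135931 black pixels.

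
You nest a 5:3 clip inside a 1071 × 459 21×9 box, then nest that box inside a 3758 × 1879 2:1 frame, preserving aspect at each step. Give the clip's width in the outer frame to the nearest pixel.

2684 px

Inside the 1071×459 canvas the clip is height-limited at 765.00 × 459.00.
Second fit — the 21×9 canvas into 3758×1879 spans the width: 3758.00 × 1610.57 (×3.5089 from 1071×459).
Applying the same ×3.5089: 765.00 → 2684.29.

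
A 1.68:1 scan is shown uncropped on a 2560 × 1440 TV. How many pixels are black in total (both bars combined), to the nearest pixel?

202752 pixels

1.68:1 (1.680) < 16:9 (1.778), so the scan fills the height.
The scan is 1440 × 1.680 ≈ 2419.2000 px wide.
Leftover width: 2560 − 2419.2000 = 140.8000 px.
That's 140.8000 × 1440 ≈ 202752 black pixels.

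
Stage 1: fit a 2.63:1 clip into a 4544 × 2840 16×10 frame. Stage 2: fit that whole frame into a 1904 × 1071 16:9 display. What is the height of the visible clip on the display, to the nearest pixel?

652 px

2.63:1 in 4544×2840: fills the width, so the clip is 4544.00 × 1727.76.
The 16×10 canvas is height-limited in 1904×1071, giving 1713.60 × 1071.00; scale factor 0.3771.
So the clip's height is 1727.76 × 0.3771 ≈ 651.56.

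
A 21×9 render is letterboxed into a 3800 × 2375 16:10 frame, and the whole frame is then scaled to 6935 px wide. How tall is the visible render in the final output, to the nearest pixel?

In the 3800×2375 frame the render fills the width: height = 3800 × 9/21 ≈ 1628.57 px.
Resizing to 6935 px wide multiplies everything by 1.8250: 1628.57 → 2972.14 px.

2972 px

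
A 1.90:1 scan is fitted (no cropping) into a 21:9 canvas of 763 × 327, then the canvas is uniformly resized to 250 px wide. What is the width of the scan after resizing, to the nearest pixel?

204 px

At 763×327 the scan is height-limited, so width = 327 × 1.900 ≈ 621.30 px.
Resizing to 250 px wide multiplies everything by 0.3277: 621.30 → 203.57 px.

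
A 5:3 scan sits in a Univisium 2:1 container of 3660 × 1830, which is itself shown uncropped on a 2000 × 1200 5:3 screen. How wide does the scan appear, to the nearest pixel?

1667 px

First fit — 5:3 into 3660×1830 spans the height: 3050.00 × 1830.00.
The Univisium 2:1 canvas is width-limited in 2000×1200, giving 2000.00 × 1000.00; scale factor 0.5464.
The scan scales with it: width 3050.00 × 0.5464 ≈ 1666.67.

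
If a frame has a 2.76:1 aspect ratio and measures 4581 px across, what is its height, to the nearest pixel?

Height = 4581 / 2.760 = 1659.78.

1660 px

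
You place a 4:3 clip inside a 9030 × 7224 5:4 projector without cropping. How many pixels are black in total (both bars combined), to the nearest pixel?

Since 1.333 > 1.250, the clip is width-limited.
The clip is 9030 × 3/4 ≈ 6772.5000 px tall.
7224 − 6772.5000 = 451.5000 px of bars.
That's 451.5000 × 9030 ≈ 4077045 black pixels.

4077045 pixels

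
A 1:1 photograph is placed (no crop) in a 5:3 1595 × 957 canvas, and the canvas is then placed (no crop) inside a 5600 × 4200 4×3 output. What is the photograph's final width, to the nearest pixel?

1:1 in 1595×957: fills the height, so the photograph is 957.00 × 957.00.
Second fit — the 5:3 canvas into 5600×4200 spans the width: 5600.00 × 3360.00 (×3.5110 from 1595×957).
The photograph scales with it: width 957.00 × 3.5110 ≈ 3360.00.

3360 px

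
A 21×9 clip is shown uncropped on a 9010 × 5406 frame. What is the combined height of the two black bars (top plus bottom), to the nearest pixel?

21×9 is wider than 5:3, so it spans the full width.
The clip is 9010 × 9/21 ≈ 3861.43 px tall.
Black = 5406 − 3861.43 = 1544.57 px.

1545 px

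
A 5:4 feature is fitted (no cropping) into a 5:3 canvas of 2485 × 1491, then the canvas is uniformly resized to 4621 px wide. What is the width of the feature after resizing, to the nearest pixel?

3466 px

Fitted into 2485×1491, the feature spans the height; its width is 1491 × 5/4 ≈ 1863.75 px.
The frame scales by 4621/2485 = 1.8596; 1863.75 × 1.8596 ≈ 3465.75 px.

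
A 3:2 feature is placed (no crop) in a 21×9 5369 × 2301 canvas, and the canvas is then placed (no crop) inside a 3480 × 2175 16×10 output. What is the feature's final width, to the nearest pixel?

2237 px

First fit — 3:2 into 5369×2301 spans the height: 3451.50 × 2301.00.
21×9 in 3480×2175: fills the width, so the intermediate becomes 3480.00 × 1491.43 — a scale of ×0.6482.
Applying the same ×0.6482: 3451.50 → 2237.14.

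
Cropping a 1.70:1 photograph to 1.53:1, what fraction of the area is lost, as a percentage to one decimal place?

Going from 1.70:1 to 1.53:1 means cutting width while keeping height.
(1.530)/(1.700) ≈ 0.900 of the area survives, leaving 10.00% discarded.

10.0%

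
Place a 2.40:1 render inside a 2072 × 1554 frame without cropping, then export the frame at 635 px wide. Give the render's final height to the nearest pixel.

265 px

At 2072×1554 the render is width-limited, so height = 2072 / 2.400 ≈ 863.33 px.
Resizing to 635 px wide multiplies everything by 0.3065: 863.33 → 264.58 px.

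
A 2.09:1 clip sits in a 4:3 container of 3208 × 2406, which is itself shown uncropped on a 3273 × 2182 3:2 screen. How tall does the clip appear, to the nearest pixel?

2.09:1 in 3208×2406: fills the width, so the clip is 3208.00 × 1534.93.
4:3 in 3273×2182: fills the height, so the intermediate becomes 2909.33 × 2182.00 — a scale of ×0.9069.
So the clip's height is 1534.93 × 0.9069 ≈ 1392.03.

1392 px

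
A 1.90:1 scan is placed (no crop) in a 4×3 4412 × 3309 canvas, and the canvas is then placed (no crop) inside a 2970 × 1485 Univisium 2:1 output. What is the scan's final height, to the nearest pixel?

1042 px

1.90:1 in 4412×3309: fills the width, so the scan is 4412.00 × 2322.11.
Second fit — the 4×3 canvas into 2970×1485 spans the height: 1980.00 × 1485.00 (×0.4488 from 4412×3309).
The scan scales with it: height 2322.11 × 0.4488 ≈ 1042.11.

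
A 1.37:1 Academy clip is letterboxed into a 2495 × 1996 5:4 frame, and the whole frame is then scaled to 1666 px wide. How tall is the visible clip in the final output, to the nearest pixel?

At 2495×1996 the clip is width-limited, so height = 2495 / 1.370 ≈ 1821.17 px.
Resizing to 1666 px wide multiplies everything by 0.6677: 1821.17 → 1216.06 px.

1216 px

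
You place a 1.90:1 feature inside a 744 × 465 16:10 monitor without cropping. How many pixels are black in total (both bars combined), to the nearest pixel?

54625 pixels

1.90:1 (1.900) > 16:10 (1.600), so the feature fills the width.
Content height = 744 / 1.900 ≈ 391.5789 px.
Leftover height: 465 − 391.5789 = 73.4211 px.
That's 73.4211 × 744 ≈ 54625 black pixels.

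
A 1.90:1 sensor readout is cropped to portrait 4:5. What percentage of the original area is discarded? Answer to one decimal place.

57.9%

Going from 1.90:1 to portrait 4:5 means cutting width while keeping height.
Fraction kept = (0.800)/(1.900) ≈ 42.11%, so 57.89% is lost.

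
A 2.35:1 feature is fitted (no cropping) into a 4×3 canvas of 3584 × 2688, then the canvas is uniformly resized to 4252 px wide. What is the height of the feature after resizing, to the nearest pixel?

1809 px

Fitted into 3584×2688, the feature spans the width; its height is 3584 / 2.350 ≈ 1525.11 px.
The frame scales by 4252/3584 = 1.1864; 1525.11 × 1.1864 ≈ 1809.36 px.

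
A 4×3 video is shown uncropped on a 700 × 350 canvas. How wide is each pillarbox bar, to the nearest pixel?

117 px

4×3 (1.333) < Univisium 2:1 (2.000), so the video fills the height.
Content width = 350 × 4/3 ≈ 466.67 px.
Black = 700 − 466.67 = 233.33 px, or 116.67 per bar.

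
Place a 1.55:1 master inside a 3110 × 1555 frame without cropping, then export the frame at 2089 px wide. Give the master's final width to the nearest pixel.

1619 px

At 3110×1555 the master is height-limited, so width = 1555 × 1.550 ≈ 2410.25 px.
Scaling 3110 → 2089 is ×0.6717, so the width becomes 2410.25 × 0.6717 ≈ 1618.97 px.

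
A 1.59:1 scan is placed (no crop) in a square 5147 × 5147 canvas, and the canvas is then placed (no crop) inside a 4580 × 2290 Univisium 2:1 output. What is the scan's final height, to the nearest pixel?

1440 px

1.59:1 in 5147×5147: fills the width, so the scan is 5147.00 × 3237.11.
square in 4580×2290: fills the height, so the intermediate becomes 2290.00 × 2290.00 — a scale of ×0.4449.
The scan scales with it: height 3237.11 × 0.4449 ≈ 1440.25.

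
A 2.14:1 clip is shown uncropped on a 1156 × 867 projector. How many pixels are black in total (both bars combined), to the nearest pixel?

2.14:1 is wider than 4×3, so it spans the full width.
Content height = 1156 / 2.140 ≈ 540.1869 px.
Black = 867 − 540.1869 = 326.8131 px.
That's 326.8131 × 1156 ≈ 377796 black pixels.

377796 pixels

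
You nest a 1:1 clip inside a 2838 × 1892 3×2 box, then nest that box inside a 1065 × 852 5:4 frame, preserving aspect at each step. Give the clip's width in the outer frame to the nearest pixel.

First fit — 1:1 into 2838×1892 spans the height: 1892.00 × 1892.00.
The 3×2 canvas is width-limited in 1065×852, giving 1065.00 × 710.00; scale factor 0.3753.
The clip scales with it: width 1892.00 × 0.3753 ≈ 710.00.

710 px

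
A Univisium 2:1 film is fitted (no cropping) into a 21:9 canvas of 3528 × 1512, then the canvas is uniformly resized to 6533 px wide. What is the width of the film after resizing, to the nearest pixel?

Fitted into 3528×1512, the film spans the height; its width is 1512 × 2/1 ≈ 3024.00 px.
Resizing to 6533 px wide multiplies everything by 1.8518: 3024.00 → 5599.71 px.

5600 px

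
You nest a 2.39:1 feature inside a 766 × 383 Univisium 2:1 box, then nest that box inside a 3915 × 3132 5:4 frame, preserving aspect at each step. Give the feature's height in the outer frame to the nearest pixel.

1638 px

Inside the 766×383 canvas the feature is width-limited at 766.00 × 320.50.
Univisium 2:1 in 3915×3132: fills the width, so the intermediate becomes 3915.00 × 1957.50 — a scale of ×5.1110.
The feature scales with it: height 320.50 × 5.1110 ≈ 1638.08.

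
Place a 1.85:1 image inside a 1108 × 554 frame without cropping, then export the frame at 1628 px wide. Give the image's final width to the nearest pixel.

In the 1108×554 frame the image fills the height: width = 554 × 1.850 ≈ 1024.90 px.
Scaling 1108 → 1628 is ×1.4693, so the width becomes 1024.90 × 1.4693 ≈ 1505.90 px.

1506 px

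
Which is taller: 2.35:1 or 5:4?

2.35 and 5:4 = 1.25; 2.35 > 1.25. The smaller width-to-height ratio is the taller frame.

5:4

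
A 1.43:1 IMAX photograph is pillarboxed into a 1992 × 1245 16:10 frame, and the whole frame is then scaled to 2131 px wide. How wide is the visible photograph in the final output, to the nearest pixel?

1905 px

At 1992×1245 the photograph is height-limited, so width = 1245 × 1.430 ≈ 1780.35 px.
Scaling 1992 → 2131 is ×1.0698, so the width becomes 1780.35 × 1.0698 ≈ 1904.58 px.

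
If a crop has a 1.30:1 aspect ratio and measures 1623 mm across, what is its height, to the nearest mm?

1248 mm

At 1.30:1, 1623 / 1.300 ≈ 1248.46.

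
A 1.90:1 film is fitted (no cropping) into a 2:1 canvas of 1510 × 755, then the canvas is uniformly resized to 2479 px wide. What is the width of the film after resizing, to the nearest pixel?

Fitted into 1510×755, the film spans the height; its width is 755 × 1.900 ≈ 1434.50 px.
Resizing to 2479 px wide multiplies everything by 1.6417: 1434.50 → 2355.05 px.

2355 px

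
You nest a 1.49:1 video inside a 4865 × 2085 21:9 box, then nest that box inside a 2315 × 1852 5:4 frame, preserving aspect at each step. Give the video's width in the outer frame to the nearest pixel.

1.49:1 in 4865×2085: fills the height, so the video is 3106.65 × 2085.00.
21:9 in 2315×1852: fills the width, so the intermediate becomes 2315.00 × 992.14 — a scale of ×0.4758.
The video scales with it: width 3106.65 × 0.4758 ≈ 1478.29.

1478 px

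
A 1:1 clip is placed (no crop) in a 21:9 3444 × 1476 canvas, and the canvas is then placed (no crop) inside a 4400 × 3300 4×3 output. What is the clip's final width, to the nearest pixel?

1:1 in 3444×1476: fills the height, so the clip is 1476.00 × 1476.00.
21:9 in 4400×3300: fills the width, so the intermediate becomes 4400.00 × 1885.71 — a scale of ×1.2776.
So the clip's width is 1476.00 × 1.2776 ≈ 1885.71.

1886 px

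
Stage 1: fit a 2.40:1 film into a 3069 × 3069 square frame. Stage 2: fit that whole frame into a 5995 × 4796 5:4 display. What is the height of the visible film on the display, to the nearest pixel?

First fit — 2.40:1 into 3069×3069 spans the width: 3069.00 × 1278.75.
The square canvas is height-limited in 5995×4796, giving 4796.00 × 4796.00; scale factor 1.5627.
So the film's height is 1278.75 × 1.5627 ≈ 1998.33.

1998 px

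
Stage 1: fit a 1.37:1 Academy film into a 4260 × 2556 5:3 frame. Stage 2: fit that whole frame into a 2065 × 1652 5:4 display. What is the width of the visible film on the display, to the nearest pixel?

1697 px

Inside the 4260×2556 canvas the film is height-limited at 3501.72 × 2556.00.
The 5:3 canvas is width-limited in 2065×1652, giving 2065.00 × 1239.00; scale factor 0.4847.
The film scales with it: width 3501.72 × 0.4847 ≈ 1697.43.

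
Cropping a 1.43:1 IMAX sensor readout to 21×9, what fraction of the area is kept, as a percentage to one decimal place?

Going from 1.43:1 IMAX to 21×9 means cutting height while keeping width.
Fraction kept = (1.430)/(2.333) ≈ 61.29%.

61.3%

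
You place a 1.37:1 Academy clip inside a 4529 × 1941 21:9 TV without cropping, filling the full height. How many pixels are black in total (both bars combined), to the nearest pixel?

3629340 pixels

Content width = 1941 × 1.370 ≈ 2659.1700 px.
Black = 4529 − 2659.1700 = 1869.8300 px.
That's 1869.8300 × 1941 ≈ 3629340 black pixels.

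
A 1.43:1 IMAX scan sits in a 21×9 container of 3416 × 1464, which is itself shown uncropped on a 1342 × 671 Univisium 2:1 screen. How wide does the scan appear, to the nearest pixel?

822 px

1.43:1 IMAX in 3416×1464: fills the height, so the scan is 2093.52 × 1464.00.
Second fit — the 21×9 canvas into 1342×671 spans the width: 1342.00 × 575.14 (×0.3929 from 3416×1464).
The scan scales with it: width 2093.52 × 0.3929 ≈ 822.45.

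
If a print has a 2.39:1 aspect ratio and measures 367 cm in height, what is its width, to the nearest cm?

Width = 367 × 2.390 = 877.13.

877 cm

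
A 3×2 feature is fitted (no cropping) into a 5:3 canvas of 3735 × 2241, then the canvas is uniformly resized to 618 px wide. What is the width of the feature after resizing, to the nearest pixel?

556 px

At 3735×2241 the feature is height-limited, so width = 2241 × 3/2 ≈ 3361.50 px.
Resizing to 618 px wide multiplies everything by 0.1655: 3361.50 → 556.20 px.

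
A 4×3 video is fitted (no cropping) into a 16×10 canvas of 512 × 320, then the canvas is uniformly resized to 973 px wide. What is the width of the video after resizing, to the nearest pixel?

Fitted into 512×320, the video spans the height; its width is 320 × 4/3 ≈ 426.67 px.
Resizing to 973 px wide multiplies everything by 1.9004: 426.67 → 810.83 px.

811 px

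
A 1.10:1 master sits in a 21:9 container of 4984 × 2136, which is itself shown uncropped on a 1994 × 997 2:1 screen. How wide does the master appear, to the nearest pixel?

940 px

1.10:1 in 4984×2136: fills the height, so the master is 2349.60 × 2136.00.
The 21:9 canvas is width-limited in 1994×997, giving 1994.00 × 854.57; scale factor 0.4001.
Applying the same ×0.4001: 2349.60 → 940.03.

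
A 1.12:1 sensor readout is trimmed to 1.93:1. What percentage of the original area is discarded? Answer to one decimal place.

42.0%

1.93:1 is wider than 1.12:1, so the crop keeps the full width and trims the height.
Area ratio = (1.120)/(1.930) = 58.03%; the remaining 41.97% is cropped out.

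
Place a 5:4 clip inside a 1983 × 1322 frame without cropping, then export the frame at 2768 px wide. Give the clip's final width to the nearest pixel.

Fitted into 1983×1322, the clip spans the height; its width is 1322 × 5/4 ≈ 1652.50 px.
Scaling 1983 → 2768 is ×1.3959, so the width becomes 1652.50 × 1.3959 ≈ 2306.67 px.

2307 px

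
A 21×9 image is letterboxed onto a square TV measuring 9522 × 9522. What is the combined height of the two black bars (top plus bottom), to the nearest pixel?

5441 px

21×9 (2.333) > square (1.000), so the image fills the width.
The image is 9522 × 9/21 ≈ 4080.86 px tall.
9522 − 4080.86 = 5441.14 px of bars.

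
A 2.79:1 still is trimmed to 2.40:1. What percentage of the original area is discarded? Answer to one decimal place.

2.40:1 is narrower than 2.79:1, so the crop keeps the full height and trims the width.
(2.400)/(2.790) ≈ 0.860 of the area survives, leaving 13.98% discarded.

14.0%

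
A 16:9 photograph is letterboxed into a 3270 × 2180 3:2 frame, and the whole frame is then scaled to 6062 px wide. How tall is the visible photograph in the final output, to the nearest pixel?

In the 3270×2180 frame the photograph fills the width: height = 3270 × 9/16 ≈ 1839.38 px.
Scaling 3270 → 6062 is ×1.8538, so the height becomes 1839.38 × 1.8538 ≈ 3409.88 px.

3410 px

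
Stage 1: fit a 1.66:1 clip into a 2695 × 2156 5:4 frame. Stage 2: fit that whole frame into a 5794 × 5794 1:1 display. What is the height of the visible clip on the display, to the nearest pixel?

3490 px

1.66:1 in 2695×2156: fills the width, so the clip is 2695.00 × 1623.49.
The 5:4 canvas is width-limited in 5794×5794, giving 5794.00 × 4635.20; scale factor 2.1499.
So the clip's height is 1623.49 × 2.1499 ≈ 3490.36.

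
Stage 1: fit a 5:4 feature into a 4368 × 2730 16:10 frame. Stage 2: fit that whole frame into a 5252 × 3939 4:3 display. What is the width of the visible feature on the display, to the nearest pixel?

Inside the 4368×2730 canvas the feature is height-limited at 3412.50 × 2730.00.
16:10 in 5252×3939: fills the width, so the intermediate becomes 5252.00 × 3282.50 — a scale of ×1.2024.
Applying the same ×1.2024: 3412.50 → 4103.12.

4103 px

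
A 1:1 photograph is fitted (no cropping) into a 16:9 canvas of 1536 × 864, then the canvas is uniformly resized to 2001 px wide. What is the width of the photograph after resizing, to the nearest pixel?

In the 1536×864 frame the photograph fills the height: width = 864 × 1/1 ≈ 864.00 px.
The frame scales by 2001/1536 = 1.3027; 864.00 × 1.3027 ≈ 1125.56 px.

1126 px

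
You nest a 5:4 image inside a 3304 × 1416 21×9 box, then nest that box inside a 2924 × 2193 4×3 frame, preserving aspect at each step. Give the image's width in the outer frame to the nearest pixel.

1566 px

First fit — 5:4 into 3304×1416 spans the height: 1770.00 × 1416.00.
The 21×9 canvas is width-limited in 2924×2193, giving 2924.00 × 1253.14; scale factor 0.8850.
So the image's width is 1770.00 × 0.8850 ≈ 1566.43.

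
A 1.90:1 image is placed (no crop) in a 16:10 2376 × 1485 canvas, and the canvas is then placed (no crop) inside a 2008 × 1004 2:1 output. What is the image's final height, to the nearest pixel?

845 px

Inside the 2376×1485 canvas the image is width-limited at 2376.00 × 1250.53.
The 16:10 canvas is height-limited in 2008×1004, giving 1606.40 × 1004.00; scale factor 0.6761.
The image scales with it: height 1250.53 × 0.6761 ≈ 845.47.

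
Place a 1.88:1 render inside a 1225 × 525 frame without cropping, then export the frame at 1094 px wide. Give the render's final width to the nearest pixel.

881 px

In the 1225×525 frame the render fills the height: width = 525 × 1.880 ≈ 987.00 px.
The frame scales by 1094/1225 = 0.8931; 987.00 × 0.8931 ≈ 881.45 px.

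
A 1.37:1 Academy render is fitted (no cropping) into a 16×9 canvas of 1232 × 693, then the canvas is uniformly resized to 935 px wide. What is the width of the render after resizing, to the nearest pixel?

At 1232×693 the render is height-limited, so width = 693 × 1.370 ≈ 949.41 px.
Scaling 1232 → 935 is ×0.7589, so the width becomes 949.41 × 0.7589 ≈ 720.53 px.

721 px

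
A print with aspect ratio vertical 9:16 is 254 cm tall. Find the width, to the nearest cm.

143 cm

Width = 254 × 9/16 = 142.88.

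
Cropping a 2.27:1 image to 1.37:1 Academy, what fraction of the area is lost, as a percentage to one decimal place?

Going from 2.27:1 to 1.37:1 Academy means cutting width while keeping height.
Area ratio = (1.370)/(2.270) = 60.35%; the remaining 39.65% is cropped out.

39.6%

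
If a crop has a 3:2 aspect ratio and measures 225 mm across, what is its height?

225·2/3 = 150.

150 mm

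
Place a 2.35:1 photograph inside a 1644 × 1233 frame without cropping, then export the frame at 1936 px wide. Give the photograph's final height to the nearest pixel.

In the 1644×1233 frame the photograph fills the width: height = 1644 / 2.350 ≈ 699.57 px.
The frame scales by 1936/1644 = 1.1776; 699.57 × 1.1776 ≈ 823.83 px.

824 px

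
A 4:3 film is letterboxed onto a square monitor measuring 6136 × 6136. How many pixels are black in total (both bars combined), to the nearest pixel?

4:3 (1.333) > square (1.000), so the film fills the width.
The film is 6136 × 3/4 ≈ 4602.0000 px tall.
Leftover height: 6136 − 4602.0000 = 1534.0000 px.
Bar area = 1534.0000 × 6136 ≈ 9412624 px.

9412624 pixels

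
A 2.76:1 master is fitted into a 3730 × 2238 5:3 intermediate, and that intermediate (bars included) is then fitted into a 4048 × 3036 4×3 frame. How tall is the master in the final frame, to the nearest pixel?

1467 px

2.76:1 in 3730×2238: fills the width, so the master is 3730.00 × 1351.45.
Second fit — the 5:3 canvas into 4048×3036 spans the width: 4048.00 × 2428.80 (×1.0853 from 3730×2238).
The master scales with it: height 1351.45 × 1.0853 ≈ 1466.67.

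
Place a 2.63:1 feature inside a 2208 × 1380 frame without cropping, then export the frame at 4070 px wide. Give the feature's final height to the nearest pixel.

1548 px

In the 2208×1380 frame the feature fills the width: height = 2208 / 2.630 ≈ 839.54 px.
Scaling 2208 → 4070 is ×1.8433, so the height becomes 839.54 × 1.8433 ≈ 1547.53 px.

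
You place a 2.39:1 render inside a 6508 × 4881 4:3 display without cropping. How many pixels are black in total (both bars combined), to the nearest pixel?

14044182 pixels

2.39:1 is wider than 4:3, so it spans the full width.
The render is 6508 / 2.390 ≈ 2723.0126 px tall.
4881 − 2723.0126 = 2157.9874 px of bars.
Bar area = 2157.9874 × 6508 ≈ 14044182 px.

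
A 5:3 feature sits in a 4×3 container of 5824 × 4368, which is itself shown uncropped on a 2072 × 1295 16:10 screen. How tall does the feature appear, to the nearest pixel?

1036 px

Inside the 5824×4368 canvas the feature is width-limited at 5824.00 × 3494.40.
Second fit — the 4×3 canvas into 2072×1295 spans the height: 1726.67 × 1295.00 (×0.2965 from 5824×4368).
So the feature's height is 3494.40 × 0.2965 ≈ 1036.00.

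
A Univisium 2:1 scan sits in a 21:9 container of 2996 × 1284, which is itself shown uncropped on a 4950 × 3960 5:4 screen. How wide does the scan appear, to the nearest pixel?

Inside the 2996×1284 canvas the scan is height-limited at 2568.00 × 1284.00.
Second fit — the 21:9 canvas into 4950×3960 spans the width: 4950.00 × 2121.43 (×1.6522 from 2996×1284).
The scan scales with it: width 2568.00 × 1.6522 ≈ 4242.86.

4243 px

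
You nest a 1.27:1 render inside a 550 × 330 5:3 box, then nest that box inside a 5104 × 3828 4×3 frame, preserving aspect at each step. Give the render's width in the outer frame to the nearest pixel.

Inside the 550×330 canvas the render is height-limited at 419.10 × 330.00.
5:3 in 5104×3828: fills the width, so the intermediate becomes 5104.00 × 3062.40 — a scale of ×9.2800.
The render scales with it: width 419.10 × 9.2800 ≈ 3889.25.

3889 px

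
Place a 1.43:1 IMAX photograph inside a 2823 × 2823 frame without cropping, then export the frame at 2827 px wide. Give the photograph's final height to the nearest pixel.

1977 px

Fitted into 2823×2823, the photograph spans the width; its height is 2823 / 1.430 ≈ 1974.13 px.
Scaling 2823 → 2827 is ×1.0014, so the height becomes 1974.13 × 1.0014 ≈ 1976.92 px.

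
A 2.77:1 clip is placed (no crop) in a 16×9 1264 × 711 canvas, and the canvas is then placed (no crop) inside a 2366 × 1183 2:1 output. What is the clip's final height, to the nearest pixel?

759 px

Inside the 1264×711 canvas the clip is width-limited at 1264.00 × 456.32.
Second fit — the 16×9 canvas into 2366×1183 spans the height: 2103.11 × 1183.00 (×1.6639 from 1264×711).
Applying the same ×1.6639: 456.32 → 759.25.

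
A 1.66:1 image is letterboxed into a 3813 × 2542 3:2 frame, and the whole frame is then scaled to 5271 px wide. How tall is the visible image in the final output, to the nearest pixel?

Fitted into 3813×2542, the image spans the width; its height is 3813 / 1.660 ≈ 2296.99 px.
Scaling 3813 → 5271 is ×1.3824, so the height becomes 2296.99 × 1.3824 ≈ 3175.30 px.

3175 px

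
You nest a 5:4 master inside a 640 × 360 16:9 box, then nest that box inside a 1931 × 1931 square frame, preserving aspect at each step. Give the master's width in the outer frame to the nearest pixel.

1358 px

Inside the 640×360 canvas the master is height-limited at 450.00 × 360.00.
The 16:9 canvas is width-limited in 1931×1931, giving 1931.00 × 1086.19; scale factor 3.0172.
The master scales with it: width 450.00 × 3.0172 ≈ 1357.73.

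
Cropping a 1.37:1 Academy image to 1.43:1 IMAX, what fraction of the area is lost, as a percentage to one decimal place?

4.2%

Going from 1.37:1 Academy to 1.43:1 IMAX means cutting height while keeping width.
(1.370)/(1.430) ≈ 0.958 of the area survives, leaving 4.20% discarded.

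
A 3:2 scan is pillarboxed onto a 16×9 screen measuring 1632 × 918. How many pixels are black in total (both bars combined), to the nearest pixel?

234090 pixels

3:2 (1.500) < 16×9 (1.778), so the scan fills the height.
Content width = 918 × 3/2 ≈ 1377.0000 px.
Black = 1632 − 1377.0000 = 255.0000 px.
Across the 918-px span: 255.0000 × 918 ≈ 234090 px.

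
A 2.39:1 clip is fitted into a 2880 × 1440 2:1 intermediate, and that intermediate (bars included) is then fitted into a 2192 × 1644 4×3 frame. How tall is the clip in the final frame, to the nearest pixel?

917 px

2.39:1 in 2880×1440: fills the width, so the clip is 2880.00 × 1205.02.
The 2:1 canvas is width-limited in 2192×1644, giving 2192.00 × 1096.00; scale factor 0.7611.
So the clip's height is 1205.02 × 0.7611 ≈ 917.15.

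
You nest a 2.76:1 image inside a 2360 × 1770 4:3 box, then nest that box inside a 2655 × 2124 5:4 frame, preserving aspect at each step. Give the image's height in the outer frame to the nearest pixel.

2.76:1 in 2360×1770: fills the width, so the image is 2360.00 × 855.07.
4:3 in 2655×2124: fills the width, so the intermediate becomes 2655.00 × 1991.25 — a scale of ×1.1250.
The image scales with it: height 855.07 × 1.1250 ≈ 961.96.

962 px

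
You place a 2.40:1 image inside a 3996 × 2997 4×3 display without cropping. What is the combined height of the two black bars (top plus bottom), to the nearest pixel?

2.40:1 (2.400) > 4×3 (1.333), so the image fills the width.
That makes the image 1665.00 px tall (3996 / 2.400).
Black = 2997 − 1665.00 = 1332.00 px.

1332 px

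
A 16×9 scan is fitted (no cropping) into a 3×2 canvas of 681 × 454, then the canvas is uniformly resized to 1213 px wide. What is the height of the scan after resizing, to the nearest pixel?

At 681×454 the scan is width-limited, so height = 681 × 9/16 ≈ 383.06 px.
Resizing to 1213 px wide multiplies everything by 1.7812: 383.06 → 682.31 px.

682 px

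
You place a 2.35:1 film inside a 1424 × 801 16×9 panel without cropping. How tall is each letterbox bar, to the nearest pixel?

2.35:1 (2.350) > 16×9 (1.778), so the film fills the width.
The film is 1424 / 2.350 ≈ 605.96 px tall.
801 − 605.96 = 195.04 px of bars (97.52 each).

98 px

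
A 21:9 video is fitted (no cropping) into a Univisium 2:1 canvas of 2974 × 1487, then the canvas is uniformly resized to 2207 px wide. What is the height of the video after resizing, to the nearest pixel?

946 px

In the 2974×1487 frame the video fills the width: height = 2974 × 9/21 ≈ 1274.57 px.
Scaling 2974 → 2207 is ×0.7421, so the height becomes 1274.57 × 0.7421 ≈ 945.86 px.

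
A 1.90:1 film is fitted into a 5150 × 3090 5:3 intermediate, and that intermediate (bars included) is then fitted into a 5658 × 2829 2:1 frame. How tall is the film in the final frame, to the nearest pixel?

2482 px

Inside the 5150×3090 canvas the film is width-limited at 5150.00 × 2710.53.
Second fit — the 5:3 canvas into 5658×2829 spans the height: 4715.00 × 2829.00 (×0.9155 from 5150×3090).
Applying the same ×0.9155: 2710.53 → 2481.58.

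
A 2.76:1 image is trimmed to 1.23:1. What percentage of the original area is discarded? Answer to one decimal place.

55.4%

1.23:1 is narrower than 2.76:1, so the crop keeps the full height and trims the width.
(1.230)/(2.760) ≈ 0.446 of the area survives, leaving 55.43% discarded.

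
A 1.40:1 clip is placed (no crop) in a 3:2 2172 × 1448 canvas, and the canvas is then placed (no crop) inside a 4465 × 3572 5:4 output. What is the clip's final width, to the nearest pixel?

Inside the 2172×1448 canvas the clip is height-limited at 2027.20 × 1448.00.
3:2 in 4465×3572: fills the width, so the intermediate becomes 4465.00 × 2976.67 — a scale of ×2.0557.
Applying the same ×2.0557: 2027.20 → 4167.33.

4167 px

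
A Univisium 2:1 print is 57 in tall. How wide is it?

114 in

Width = 57·2/1 = 114.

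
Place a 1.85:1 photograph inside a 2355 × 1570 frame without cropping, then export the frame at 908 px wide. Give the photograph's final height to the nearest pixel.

491 px

Fitted into 2355×1570, the photograph spans the width; its height is 2355 / 1.850 ≈ 1272.97 px.
Resizing to 908 px wide multiplies everything by 0.3856: 1272.97 → 490.81 px.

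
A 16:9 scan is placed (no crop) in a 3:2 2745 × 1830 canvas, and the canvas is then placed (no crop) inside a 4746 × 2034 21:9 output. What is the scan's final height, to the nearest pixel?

16:9 in 2745×1830: fills the width, so the scan is 2745.00 × 1544.06.
3:2 in 4746×2034: fills the height, so the intermediate becomes 3051.00 × 2034.00 — a scale of ×1.1115.
The scan scales with it: height 1544.06 × 1.1115 ≈ 1716.19.

1716 px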